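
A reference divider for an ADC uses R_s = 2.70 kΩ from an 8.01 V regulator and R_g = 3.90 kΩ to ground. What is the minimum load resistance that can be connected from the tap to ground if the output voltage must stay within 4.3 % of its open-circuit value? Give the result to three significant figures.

Output resistance R_th = R_s‖R_g = (2.70 × 3.90)/6.600 = 1.595 kΩ.
The fractional drop is R_th/(R_th + R_L); requiring this ≤ 0.0430 gives R_L ≥ R_th(1/0.0430 − 1) = 1.595 × 22.26 = 35.5 kΩ.

R_L(min) ≈ 35.5 kΩ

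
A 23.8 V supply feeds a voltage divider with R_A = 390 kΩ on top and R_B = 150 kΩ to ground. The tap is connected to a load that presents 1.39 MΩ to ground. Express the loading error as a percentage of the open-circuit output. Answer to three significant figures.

7.23 %

The divider's output (Thévenin) resistance is R_A‖R_B = 108.3 kΩ.
Fractional drop under load = R_th/(R_th + R_L) = 108.3 / (108.3 + 1390) = 0.07230.
So the output falls by 7.23 %.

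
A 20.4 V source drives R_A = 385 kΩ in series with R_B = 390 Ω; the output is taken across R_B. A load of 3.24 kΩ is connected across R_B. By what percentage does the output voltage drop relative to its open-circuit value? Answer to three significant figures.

Unloaded V = 20.4 × 390/385400 = 0.020644 V.
Loaded: R_B‖R_L = 348.1 Ω, giving V = 20.4 × 348.1/385300 = 0.018428 V.
Drop = (0.020644 − 0.018428) / 0.020644 = 10.7 %.

10.7 %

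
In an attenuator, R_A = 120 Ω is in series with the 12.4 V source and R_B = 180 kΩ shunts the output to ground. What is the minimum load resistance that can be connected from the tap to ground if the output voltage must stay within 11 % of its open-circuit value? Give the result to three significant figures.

R_L(min) ≈ 970 Ω

Output resistance R_th = R_A‖R_B = (120 × 180000)/180100 = 119.9 Ω.
The fractional drop is R_th/(R_th + R_L); requiring this ≤ 0.110 gives R_L ≥ R_th(1/0.110 − 1) = 119.9 × 8.091 = 970 Ω.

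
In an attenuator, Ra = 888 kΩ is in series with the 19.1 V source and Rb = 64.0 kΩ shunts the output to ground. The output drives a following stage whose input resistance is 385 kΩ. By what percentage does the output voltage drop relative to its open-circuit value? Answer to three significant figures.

13.4 %

Unloaded V = 19.1 × 64.0/952.0 = 1.2840 V.
Loaded: Rb‖R_L = 54.88 kΩ, giving V = 19.1 × 54.88/942.9 = 1.1117 V.
Drop = (1.2840 − 1.1117) / 1.2840 = 13.4 %.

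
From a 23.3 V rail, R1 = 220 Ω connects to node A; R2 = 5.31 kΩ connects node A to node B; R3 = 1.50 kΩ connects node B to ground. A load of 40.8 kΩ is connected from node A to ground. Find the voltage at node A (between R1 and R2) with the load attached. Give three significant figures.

Below node A the series string R2+R3 = 6810 Ω sits in parallel with the 40800 Ω load: 5836 Ω.
V_A = 23.3 × 5836/(220 + 5836) = 22.5 V.

V ≈ 22.5 V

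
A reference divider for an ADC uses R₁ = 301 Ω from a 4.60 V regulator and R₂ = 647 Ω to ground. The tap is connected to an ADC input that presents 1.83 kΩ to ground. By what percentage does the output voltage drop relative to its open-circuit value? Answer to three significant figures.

10.1 %

Unloaded V = 4.60 × 647/948.0 = 3.1395 V.
Loaded: R₂‖R_L = 478.0 Ω, giving V = 4.60 × 478.0/779.0 = 2.8226 V.
Drop = (3.1395 − 2.8226) / 3.1395 = 10.1 %.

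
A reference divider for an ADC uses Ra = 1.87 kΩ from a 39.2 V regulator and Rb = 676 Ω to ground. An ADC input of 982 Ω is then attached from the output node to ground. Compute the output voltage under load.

The load sits in parallel with Rb: Rb‖R_L = (676 × 982) / (676 + 982) = 400.4 Ω.
V_out = 39.2 × 400.4 / (1870 + 400.4) = 39.2 × 400.4/2270 = 6.91 V.

V_out ≈ 6.91 V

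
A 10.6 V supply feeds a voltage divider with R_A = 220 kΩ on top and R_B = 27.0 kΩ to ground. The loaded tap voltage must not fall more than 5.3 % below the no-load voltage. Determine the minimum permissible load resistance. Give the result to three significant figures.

Output resistance R_th = R_A‖R_B = (220 × 27.0)/247.0 = 24.05 kΩ.
The fractional drop is R_th/(R_th + R_L); requiring this ≤ 0.0530 gives R_L ≥ R_th(1/0.0530 − 1) = 24.05 × 17.87 = 430 kΩ.

R_L(min) ≈ 430 kΩ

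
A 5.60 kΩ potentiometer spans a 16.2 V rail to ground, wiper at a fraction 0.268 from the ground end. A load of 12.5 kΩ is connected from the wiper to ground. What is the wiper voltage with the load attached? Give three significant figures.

The wiper splits the pot into (1−α)R = 4.099 kΩ above and αR = 1.501 kΩ below.
Lower section ‖ load = 1.340 kΩ.
V_wiper = 16.2 × 1.340/(4.099 + 1.340) = 3.99 V.

V ≈ 3.99 V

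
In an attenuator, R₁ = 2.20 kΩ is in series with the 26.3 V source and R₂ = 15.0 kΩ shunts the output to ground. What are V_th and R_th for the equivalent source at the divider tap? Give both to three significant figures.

V_th is the open-circuit tap voltage: 26.3 × 15.0/(2.20 + 15.0) = 22.9 V.
With the supply zeroed, R₁ and R₂ appear in parallel from the tap: R_th = R₁‖R₂ = (2.20 × 15.0)/17.20 = 1.92 kΩ.

V_th = 22.9 V, R_th = 1.92 kΩ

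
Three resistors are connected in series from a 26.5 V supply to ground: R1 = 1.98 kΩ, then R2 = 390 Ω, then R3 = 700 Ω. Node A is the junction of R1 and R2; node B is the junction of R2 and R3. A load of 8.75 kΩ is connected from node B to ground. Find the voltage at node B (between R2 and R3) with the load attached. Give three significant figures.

V ≈ 5.69 V

At node B, R3 is in parallel with the load: R3‖R_L = 648.1 Ω.
Below node A the resistance is R2 + (R3‖R_L) = 1038 Ω, so V_A = 26.5 × 1038/3018 = 9.115 V.
Then V_B = V_A × (R3‖R_L)/(R2 + R3‖R_L) = 9.115 × 648.1/1038 = 5.69 V.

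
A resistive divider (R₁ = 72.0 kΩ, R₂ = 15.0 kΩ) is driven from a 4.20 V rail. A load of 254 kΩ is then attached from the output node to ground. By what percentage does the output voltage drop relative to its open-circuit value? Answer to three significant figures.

4.66 %

The divider's output (Thévenin) resistance is R₁‖R₂ = 12.41 kΩ.
Fractional drop under load = R_th/(R_th + R_L) = 12.41 / (12.41 + 254) = 0.04660.
So the output falls by 4.66 %.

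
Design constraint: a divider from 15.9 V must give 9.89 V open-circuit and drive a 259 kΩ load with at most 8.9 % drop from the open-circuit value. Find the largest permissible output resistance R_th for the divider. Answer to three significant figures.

Loading drop = R_th/(R_th + R_L) ≤ 0.0890, so R_th ≤ R_L · ε/(1−ε) = 259 kΩ × 0.0890/0.9110 = 25.3 kΩ.
(Any R1, R2 with R2/(R1+R2) = 0.622 and R1‖R2 ≤ 25.3 kΩ will meet the spec.)

R_th ≤ 25.3 kΩ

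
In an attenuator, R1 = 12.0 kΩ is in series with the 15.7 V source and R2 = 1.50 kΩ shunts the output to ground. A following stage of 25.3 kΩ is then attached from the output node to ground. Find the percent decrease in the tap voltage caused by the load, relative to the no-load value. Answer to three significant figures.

5.01 %

The divider's output (Thévenin) resistance is R1‖R2 = 1.333 kΩ.
Fractional drop under load = R_th/(R_th + R_L) = 1.333 / (1.333 + 25.3) = 0.05006.
So the output falls by 5.01 %.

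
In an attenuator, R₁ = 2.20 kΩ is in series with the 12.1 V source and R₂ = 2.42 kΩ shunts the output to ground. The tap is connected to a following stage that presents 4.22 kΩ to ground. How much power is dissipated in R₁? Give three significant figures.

Total resistance from the source is R₁ + (R₂‖R_L) = 3.738 kΩ, so I = 12.1/3.738 kΩ = 3.237 mA.
P = I²·R₁ = (3.237 mA)² × 2.20 kΩ = 23.1 mW.

P ≈ 23.1 mW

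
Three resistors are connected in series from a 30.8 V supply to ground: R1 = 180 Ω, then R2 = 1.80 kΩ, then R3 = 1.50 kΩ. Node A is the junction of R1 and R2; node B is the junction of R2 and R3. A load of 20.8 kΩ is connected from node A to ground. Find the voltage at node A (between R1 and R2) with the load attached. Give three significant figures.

V ≈ 29.0 V

Below node A the series string R2+R3 = 3300 Ω sits in parallel with the 20800 Ω load: 2848 Ω.
V_A = 30.8 × 2848/(180 + 2848) = 29.0 V.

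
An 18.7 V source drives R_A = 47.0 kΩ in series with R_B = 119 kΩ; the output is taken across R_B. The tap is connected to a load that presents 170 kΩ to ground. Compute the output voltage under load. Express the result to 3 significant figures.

V_out ≈ 11.2 V

The load sits in parallel with R_B: R_B‖R_L = (119 × 170) / (119 + 170) = 70.00 kΩ.
V_out = 18.7 × 70.00 / (47.0 + 70.00) = 18.7 × 70.00/117.0 = 11.2 V.
(Unloaded it would have been 13.4 V.)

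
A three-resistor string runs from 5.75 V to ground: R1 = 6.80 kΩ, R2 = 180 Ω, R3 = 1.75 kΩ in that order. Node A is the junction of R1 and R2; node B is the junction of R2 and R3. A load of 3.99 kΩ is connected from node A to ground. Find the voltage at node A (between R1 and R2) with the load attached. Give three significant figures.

Below node A the series string R2+R3 = 1930 Ω sits in parallel with the 3990 Ω load: 1301 Ω.
V_A = 5.75 × 1301/(6800 + 1301) = 0.923 V.

V ≈ 0.923 V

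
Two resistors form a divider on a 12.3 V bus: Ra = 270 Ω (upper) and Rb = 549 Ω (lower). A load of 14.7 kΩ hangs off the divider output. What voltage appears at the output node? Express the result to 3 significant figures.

The load sits in parallel with Rb: Rb‖R_L = (549 × 14700) / (549 + 14700) = 529.2 Ω.
V_out = 12.3 × 529.2 / (270 + 529.2) = 12.3 × 529.2/799.2 = 8.14 V.

V_out ≈ 8.14 V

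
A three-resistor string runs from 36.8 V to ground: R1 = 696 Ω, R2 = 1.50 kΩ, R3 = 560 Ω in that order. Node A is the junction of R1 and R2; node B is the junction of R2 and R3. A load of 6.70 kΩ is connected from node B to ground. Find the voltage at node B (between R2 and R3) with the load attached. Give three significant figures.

V ≈ 7.01 V

At node B, R3 is in parallel with the load: R3‖R_L = 516.8 Ω.
Below node A the resistance is R2 + (R3‖R_L) = 2017 Ω, so V_A = 36.8 × 2017/2713 = 27.36 V.
Then V_B = V_A × (R3‖R_L)/(R2 + R3‖R_L) = 27.36 × 516.8/2017 = 7.01 V.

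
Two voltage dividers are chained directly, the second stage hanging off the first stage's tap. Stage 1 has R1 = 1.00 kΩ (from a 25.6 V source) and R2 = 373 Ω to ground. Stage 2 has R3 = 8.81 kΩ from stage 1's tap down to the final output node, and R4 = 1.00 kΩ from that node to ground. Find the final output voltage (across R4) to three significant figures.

Stage 2 presents R3+R4 = 9810 Ω as a load on stage 1's tap.
Stage 1's lower leg becomes R2‖(R3+R4) = 359.3 Ω, so V_mid = 25.6 × 359.3/1359 = 6.767 V.
Stage 2 is itself unloaded: V_out = V_mid × R4/(R3+R4) = 6.767 × 1000/9810 = 0.690 V.

V_out ≈ 0.690 V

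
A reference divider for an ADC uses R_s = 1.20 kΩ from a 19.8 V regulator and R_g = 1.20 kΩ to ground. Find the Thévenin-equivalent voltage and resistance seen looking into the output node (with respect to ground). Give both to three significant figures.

V_th = 9.90 V, R_th = 600 Ω

V_th is the open-circuit tap voltage: 19.8 × 1.20/(1.20 + 1.20) = 9.90 V.
With the supply zeroed, R_s and R_g appear in parallel from the tap: R_th = R_s‖R_g = (1.20 × 1.20)/2.400 = 600 Ω.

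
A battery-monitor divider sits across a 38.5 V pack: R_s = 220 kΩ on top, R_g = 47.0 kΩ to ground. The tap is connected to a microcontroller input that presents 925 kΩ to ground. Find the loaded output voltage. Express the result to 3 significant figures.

V_out ≈ 6.50 V

The load sits in parallel with R_g: R_g‖R_L = (47.0 × 925) / (47.0 + 925) = 44.73 kΩ.
V_out = 38.5 × 44.73 / (220 + 44.73) = 38.5 × 44.73/264.7 = 6.50 V.
(Unloaded it would have been 6.78 V.)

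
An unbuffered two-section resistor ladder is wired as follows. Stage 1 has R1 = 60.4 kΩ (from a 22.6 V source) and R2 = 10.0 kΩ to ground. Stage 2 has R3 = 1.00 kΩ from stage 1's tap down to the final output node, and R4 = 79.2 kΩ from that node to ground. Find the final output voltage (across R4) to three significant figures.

Stage 2 presents R3+R4 = 80.20 kΩ as a load on stage 1's tap.
Stage 1's lower leg becomes R2‖(R3+R4) = 8.891 kΩ, so V_mid = 22.6 × 8.891/69.29 = 2.900 V.
Stage 2 is itself unloaded: V_out = V_mid × R4/(R3+R4) = 2.900 × 79.2/80.20 = 2.86 V.

V_out ≈ 2.86 V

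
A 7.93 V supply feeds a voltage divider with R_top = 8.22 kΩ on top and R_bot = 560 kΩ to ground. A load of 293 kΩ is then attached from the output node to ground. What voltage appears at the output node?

V_out ≈ 7.61 V

The load sits in parallel with R_bot: R_bot‖R_L = (560 × 293) / (560 + 293) = 192.4 kΩ.
V_out = 7.93 × 192.4 / (8.22 + 192.4) = 7.93 × 192.4/200.6 = 7.61 V.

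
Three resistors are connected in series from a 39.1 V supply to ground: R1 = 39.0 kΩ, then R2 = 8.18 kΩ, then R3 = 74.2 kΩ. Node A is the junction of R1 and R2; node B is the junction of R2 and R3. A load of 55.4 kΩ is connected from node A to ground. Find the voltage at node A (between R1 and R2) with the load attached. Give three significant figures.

Below node A the series string R2+R3 = 82.38 kΩ sits in parallel with the 55.4 kΩ load: 33.12 kΩ.
V_A = 39.1 × 33.12/(39.0 + 33.12) = 18.0 V.

V ≈ 18.0 V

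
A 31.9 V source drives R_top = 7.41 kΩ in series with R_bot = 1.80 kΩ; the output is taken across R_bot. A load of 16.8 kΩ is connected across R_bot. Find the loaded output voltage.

V_out ≈ 5.74 V

The load sits in parallel with R_bot: R_bot‖R_L = (1.80 × 16.8) / (1.80 + 16.8) = 1.626 kΩ.
V_out = 31.9 × 1.626 / (7.41 + 1.626) = 31.9 × 1.626/9.036 = 5.74 V.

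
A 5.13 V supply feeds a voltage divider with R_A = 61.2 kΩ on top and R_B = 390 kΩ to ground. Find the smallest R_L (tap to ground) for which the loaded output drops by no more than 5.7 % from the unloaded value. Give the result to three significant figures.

Output resistance R_th = R_A‖R_B = (61.2 × 390)/451.2 = 52.90 kΩ.
The fractional drop is R_th/(R_th + R_L); requiring this ≤ 0.0570 gives R_L ≥ R_th(1/0.0570 − 1) = 52.90 × 16.54 = 875 kΩ.

R_L(min) ≈ 875 kΩ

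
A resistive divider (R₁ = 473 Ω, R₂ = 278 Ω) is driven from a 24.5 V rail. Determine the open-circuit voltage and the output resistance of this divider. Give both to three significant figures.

V_th = 9.07 V, R_th = 175 Ω

V_th is the open-circuit tap voltage: 24.5 × 278/(473 + 278) = 9.07 V.
With the supply zeroed, R₁ and R₂ appear in parallel from the tap: R_th = R₁‖R₂ = (473 × 278)/751.0 = 175 Ω.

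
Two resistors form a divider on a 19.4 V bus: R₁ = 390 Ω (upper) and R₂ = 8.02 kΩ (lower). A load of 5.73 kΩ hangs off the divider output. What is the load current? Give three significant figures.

I_L ≈ 3.03 mA

R₂‖R_L = 3342 Ω; V_out = 19.4 × 3342/3732 = 17.37 V.
I_L = V_out / R_L = 17.37 / 5.73 kΩ = 3.03 mA.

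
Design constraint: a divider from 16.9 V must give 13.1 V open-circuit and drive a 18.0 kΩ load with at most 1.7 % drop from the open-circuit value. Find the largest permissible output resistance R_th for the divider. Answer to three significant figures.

Loading drop = R_th/(R_th + R_L) ≤ 0.0170, so R_th ≤ R_L · ε/(1−ε) = 18.0 kΩ × 0.0170/0.9830 = 311 Ω.

R_th ≤ 311 Ω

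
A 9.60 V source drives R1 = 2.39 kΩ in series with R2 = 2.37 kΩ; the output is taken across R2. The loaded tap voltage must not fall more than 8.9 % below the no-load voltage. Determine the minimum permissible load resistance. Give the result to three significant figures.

Output resistance R_th = R1‖R2 = (2.39 × 2.37)/4.760 = 1.190 kΩ.
The fractional drop is R_th/(R_th + R_L); requiring this ≤ 0.0890 gives R_L ≥ R_th(1/0.0890 − 1) = 1.190 × 10.24 = 12.2 kΩ.

R_L(min) ≈ 12.2 kΩ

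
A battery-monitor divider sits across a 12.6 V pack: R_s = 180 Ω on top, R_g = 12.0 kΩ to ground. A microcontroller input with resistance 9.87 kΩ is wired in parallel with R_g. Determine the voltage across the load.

V_out ≈ 12.2 V

The load sits in parallel with R_g: R_g‖R_L = (12000 × 9870) / (12000 + 9870) = 5416 Ω.
V_out = 12.6 × 5416 / (180 + 5416) = 12.6 × 5416/5596 = 12.2 V.
(Unloaded it would have been 12.4 V.)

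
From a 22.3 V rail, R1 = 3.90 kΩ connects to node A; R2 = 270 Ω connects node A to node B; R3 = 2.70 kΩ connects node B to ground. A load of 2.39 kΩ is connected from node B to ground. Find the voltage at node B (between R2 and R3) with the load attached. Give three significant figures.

V ≈ 5.20 V

At node B, R3 is in parallel with the load: R3‖R_L = 1268 Ω.
Below node A the resistance is R2 + (R3‖R_L) = 1538 Ω, so V_A = 22.3 × 1538/5438 = 6.306 V.
Then V_B = V_A × (R3‖R_L)/(R2 + R3‖R_L) = 6.306 × 1268/1538 = 5.20 V.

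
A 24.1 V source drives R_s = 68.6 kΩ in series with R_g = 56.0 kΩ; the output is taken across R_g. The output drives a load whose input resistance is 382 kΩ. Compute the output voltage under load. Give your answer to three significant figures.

V_out ≈ 10.0 V

The load sits in parallel with R_g: R_g‖R_L = (56.0 × 382) / (56.0 + 382) = 48.84 kΩ.
V_out = 24.1 × 48.84 / (68.6 + 48.84) = 24.1 × 48.84/117.4 = 10.0 V.
(Unloaded it would have been 10.8 V.)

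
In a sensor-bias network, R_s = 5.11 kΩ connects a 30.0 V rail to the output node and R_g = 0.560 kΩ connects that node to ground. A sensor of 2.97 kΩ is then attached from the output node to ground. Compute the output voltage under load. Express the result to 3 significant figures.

The load sits in parallel with R_g: R_g‖R_L = (560 × 2970) / (560 + 2970) = 471.2 Ω.
V_out = 30.0 × 471.2 / (5110 + 471.2) = 30.0 × 471.2/5581 = 2.53 V.
(Unloaded it would have been 2.96 V.)

V_out ≈ 2.53 V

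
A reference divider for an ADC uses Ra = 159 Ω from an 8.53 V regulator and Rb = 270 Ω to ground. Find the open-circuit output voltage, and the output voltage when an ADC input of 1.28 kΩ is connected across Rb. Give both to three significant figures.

Open-circuit: V = 8.53 × 270/(159 + 270) = 5.37 V.
With the load, Rb becomes Rb‖R_L = 223.0 Ω, so V = 8.53 × 223.0/382.0 = 4.98 V.

Unloaded: 5.37 V; loaded: 4.98 V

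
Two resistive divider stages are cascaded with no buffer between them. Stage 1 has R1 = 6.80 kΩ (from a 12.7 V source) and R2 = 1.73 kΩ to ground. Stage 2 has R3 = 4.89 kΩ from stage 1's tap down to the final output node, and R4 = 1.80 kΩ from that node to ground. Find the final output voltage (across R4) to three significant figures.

Stage 2 presents R3+R4 = 6.690 kΩ as a load on stage 1's tap.
Stage 1's lower leg becomes R2‖(R3+R4) = 1.375 kΩ, so V_mid = 12.7 × 1.375/8.175 = 2.136 V.
Stage 2 is itself unloaded: V_out = V_mid × R4/(R3+R4) = 2.136 × 1.80/6.690 = 0.575 V.

V_out ≈ 0.575 V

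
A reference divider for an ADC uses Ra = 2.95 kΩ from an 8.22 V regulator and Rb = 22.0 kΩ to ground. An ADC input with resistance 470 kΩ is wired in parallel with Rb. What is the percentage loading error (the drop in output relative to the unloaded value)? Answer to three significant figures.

0.550 %

The divider's output (Thévenin) resistance is Ra‖Rb = 2.601 kΩ.
Fractional drop under load = R_th/(R_th + R_L) = 2.601 / (2.601 + 470) = 0.005504.
So the output falls by 0.550 %.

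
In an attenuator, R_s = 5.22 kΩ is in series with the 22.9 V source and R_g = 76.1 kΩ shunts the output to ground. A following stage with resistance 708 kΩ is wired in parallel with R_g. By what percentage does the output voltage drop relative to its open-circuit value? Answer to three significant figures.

The divider's output (Thévenin) resistance is R_s‖R_g = 4.885 kΩ.
Fractional drop under load = R_th/(R_th + R_L) = 4.885 / (4.885 + 708) = 0.006852.
So the output falls by 0.685 %.

0.685 %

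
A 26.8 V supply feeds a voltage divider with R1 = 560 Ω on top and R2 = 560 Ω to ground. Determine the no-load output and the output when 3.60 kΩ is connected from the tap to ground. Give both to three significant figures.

Open-circuit: V = 26.8 × 560/(560 + 560) = 13.4 V.
With the load, R2 becomes R2‖R_L = 484.6 Ω, so V = 26.8 × 484.6/1045 = 12.4 V.

Unloaded: 13.4 V; loaded: 12.4 V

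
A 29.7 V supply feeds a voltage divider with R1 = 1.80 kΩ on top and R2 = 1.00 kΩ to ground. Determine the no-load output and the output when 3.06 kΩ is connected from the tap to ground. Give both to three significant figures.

Unloaded: 10.6 V; loaded: 8.77 V

Open-circuit: V = 29.7 × 1.00/(1.80 + 1.00) = 10.6 V.
With the load, R2 becomes R2‖R_L = 0.7537 kΩ, so V = 29.7 × 0.7537/2.554 = 8.77 V.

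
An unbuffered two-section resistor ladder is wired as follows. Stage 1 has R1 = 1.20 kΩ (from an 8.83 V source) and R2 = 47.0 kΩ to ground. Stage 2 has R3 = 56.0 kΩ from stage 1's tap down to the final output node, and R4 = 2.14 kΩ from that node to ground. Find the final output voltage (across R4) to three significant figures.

V_out ≈ 0.311 V

Stage 2 presents R3+R4 = 58.14 kΩ as a load on stage 1's tap.
Stage 1's lower leg becomes R2‖(R3+R4) = 25.99 kΩ, so V_mid = 8.83 × 25.99/27.19 = 8.440 V.
Stage 2 is itself unloaded: V_out = V_mid × R4/(R3+R4) = 8.440 × 2.14/58.14 = 0.311 V.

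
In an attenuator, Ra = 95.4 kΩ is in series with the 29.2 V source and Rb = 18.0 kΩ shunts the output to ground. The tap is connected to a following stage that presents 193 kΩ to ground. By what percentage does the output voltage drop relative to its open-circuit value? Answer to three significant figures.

7.28 %

The divider's output (Thévenin) resistance is Ra‖Rb = 15.14 kΩ.
Fractional drop under load = R_th/(R_th + R_L) = 15.14 / (15.14 + 193) = 0.07275.
So the output falls by 7.28 %.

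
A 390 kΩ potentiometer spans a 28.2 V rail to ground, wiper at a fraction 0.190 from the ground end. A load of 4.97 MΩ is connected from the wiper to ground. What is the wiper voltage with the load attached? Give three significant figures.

The wiper splits the pot into (1−α)R = 315.9 kΩ above and αR = 74.10 kΩ below.
Lower section ‖ load = 73.01 kΩ.
V_wiper = 28.2 × 73.01/(315.9 + 73.01) = 5.29 V.

V ≈ 5.29 V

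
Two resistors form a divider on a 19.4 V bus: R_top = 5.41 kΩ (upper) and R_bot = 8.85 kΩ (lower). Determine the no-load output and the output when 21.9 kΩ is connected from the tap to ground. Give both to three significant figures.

Unloaded: 12.0 V; loaded: 10.4 V

Open-circuit: V = 19.4 × 8.85/(5.41 + 8.85) = 12.0 V.
With the load, R_bot becomes R_bot‖R_L = 6.303 kΩ, so V = 19.4 × 6.303/11.71 = 10.4 V.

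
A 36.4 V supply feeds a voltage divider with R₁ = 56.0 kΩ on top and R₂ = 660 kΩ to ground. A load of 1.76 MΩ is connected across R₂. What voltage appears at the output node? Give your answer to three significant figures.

The load sits in parallel with R₂: R₂‖R_L = (660 × 1760) / (660 + 1760) = 480.0 kΩ.
V_out = 36.4 × 480.0 / (56.0 + 480.0) = 36.4 × 480.0/536.0 = 32.6 V.

V_out ≈ 32.6 V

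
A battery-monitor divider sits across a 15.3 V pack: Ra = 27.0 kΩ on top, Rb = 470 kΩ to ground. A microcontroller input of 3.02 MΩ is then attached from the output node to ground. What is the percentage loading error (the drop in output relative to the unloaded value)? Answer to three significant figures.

0.838 %

The divider's output (Thévenin) resistance is Ra‖Rb = 25.53 kΩ.
Fractional drop under load = R_th/(R_th + R_L) = 25.53 / (25.53 + 3020) = 0.008384.
So the output falls by 0.838 %.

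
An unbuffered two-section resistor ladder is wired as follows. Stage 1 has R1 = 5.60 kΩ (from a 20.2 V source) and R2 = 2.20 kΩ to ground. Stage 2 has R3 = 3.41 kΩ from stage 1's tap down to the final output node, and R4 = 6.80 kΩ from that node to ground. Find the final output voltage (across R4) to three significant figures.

Stage 2 presents R3+R4 = 10.21 kΩ as a load on stage 1's tap.
Stage 1's lower leg becomes R2‖(R3+R4) = 1.810 kΩ, so V_mid = 20.2 × 1.810/7.410 = 4.934 V.
Stage 2 is itself unloaded: V_out = V_mid × R4/(R3+R4) = 4.934 × 6.80/10.21 = 3.29 V.

V_out ≈ 3.29 V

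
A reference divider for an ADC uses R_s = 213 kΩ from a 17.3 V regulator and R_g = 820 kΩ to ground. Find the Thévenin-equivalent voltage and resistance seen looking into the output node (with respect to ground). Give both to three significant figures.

V_th = 13.7 V, R_th = 169 kΩ

V_th is the open-circuit tap voltage: 17.3 × 820/(213 + 820) = 13.7 V.
With the supply zeroed, R_s and R_g appear in parallel from the tap: R_th = R_s‖R_g = (213 × 820)/1033 = 169 kΩ.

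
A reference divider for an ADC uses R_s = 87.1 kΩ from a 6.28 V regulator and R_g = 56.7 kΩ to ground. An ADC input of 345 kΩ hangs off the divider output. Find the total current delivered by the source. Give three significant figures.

R_g‖R_L = 48.70 kΩ, so the source sees R_s + R_g‖R_L = 135.8 kΩ.
I = 6.28 V / 135.8 kΩ = 0.0462 mA.

I ≈ 0.0462 mA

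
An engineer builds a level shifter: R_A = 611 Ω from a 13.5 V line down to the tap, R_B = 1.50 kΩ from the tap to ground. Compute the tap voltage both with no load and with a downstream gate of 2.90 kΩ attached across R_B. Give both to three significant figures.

Unloaded: 9.59 V; loaded: 8.34 V

Open-circuit: V = 13.5 × 1500/(611 + 1500) = 9.59 V.
With the load, R_B becomes R_B‖R_L = 988.6 Ω, so V = 13.5 × 988.6/1600 = 8.34 V.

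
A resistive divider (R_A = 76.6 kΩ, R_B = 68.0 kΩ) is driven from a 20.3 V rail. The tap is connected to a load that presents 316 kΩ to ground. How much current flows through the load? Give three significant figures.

I_L ≈ 0.0271 mA

R_B‖R_L = 55.96 kΩ; V_out = 20.3 × 55.96/132.6 = 8.569 V.
I_L = V_out / R_L = 8.569 / 316 kΩ = 0.0271 mA.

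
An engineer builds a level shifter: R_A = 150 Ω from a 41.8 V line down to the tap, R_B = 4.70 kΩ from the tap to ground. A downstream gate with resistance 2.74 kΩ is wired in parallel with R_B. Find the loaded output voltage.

The load sits in parallel with R_B: R_B‖R_L = (4700 × 2740) / (4700 + 2740) = 1731 Ω.
V_out = 41.8 × 1731 / (150 + 1731) = 41.8 × 1731/1881 = 38.5 V.

V_out ≈ 38.5 V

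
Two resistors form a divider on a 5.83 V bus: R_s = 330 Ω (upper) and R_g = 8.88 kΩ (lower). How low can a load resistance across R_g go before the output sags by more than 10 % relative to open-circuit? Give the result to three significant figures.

R_L(min) ≈ 2.86 kΩ

Output resistance R_th = R_s‖R_g = (330 × 8880)/9210 = 318.2 Ω.
The fractional drop is R_th/(R_th + R_L); requiring this ≤ 0.100 gives R_L ≥ R_th(1/0.100 − 1) = 318.2 × 9.000 = 2.86 kΩ.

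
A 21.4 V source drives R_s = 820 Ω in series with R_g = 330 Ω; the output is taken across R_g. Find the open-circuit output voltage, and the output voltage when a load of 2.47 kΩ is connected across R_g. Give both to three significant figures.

Unloaded: 6.14 V; loaded: 5.61 V

Open-circuit: V = 21.4 × 330/(820 + 330) = 6.14 V.
With the load, R_g becomes R_g‖R_L = 291.1 Ω, so V = 21.4 × 291.1/1111 = 5.61 V.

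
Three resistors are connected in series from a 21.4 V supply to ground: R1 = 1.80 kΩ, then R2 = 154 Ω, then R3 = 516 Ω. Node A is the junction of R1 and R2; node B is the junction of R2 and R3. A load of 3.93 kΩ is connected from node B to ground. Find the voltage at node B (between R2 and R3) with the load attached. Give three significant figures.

At node B, R3 is in parallel with the load: R3‖R_L = 456.1 Ω.
Below node A the resistance is R2 + (R3‖R_L) = 610.1 Ω, so V_A = 21.4 × 610.1/2410 = 5.417 V.
Then V_B = V_A × (R3‖R_L)/(R2 + R3‖R_L) = 5.417 × 456.1/610.1 = 4.05 V.

V ≈ 4.05 V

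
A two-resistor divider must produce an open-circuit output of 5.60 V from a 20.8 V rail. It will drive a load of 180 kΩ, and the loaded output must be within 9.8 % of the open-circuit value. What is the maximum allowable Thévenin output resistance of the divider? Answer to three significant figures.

Loading drop = R_th/(R_th + R_L) ≤ 0.0980, so R_th ≤ R_L · ε/(1−ε) = 180 kΩ × 0.0980/0.9020 = 19.6 kΩ.
(Any R1, R2 with R2/(R1+R2) = 0.269 and R1‖R2 ≤ 19.6 kΩ will meet the spec.)

R_th ≤ 19.6 kΩ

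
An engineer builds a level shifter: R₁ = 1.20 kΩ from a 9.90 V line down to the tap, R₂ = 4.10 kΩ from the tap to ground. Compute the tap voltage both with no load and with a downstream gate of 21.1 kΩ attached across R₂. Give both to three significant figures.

Open-circuit: V = 9.90 × 4.10/(1.20 + 4.10) = 7.66 V.
With the load, R₂ becomes R₂‖R_L = 3.433 kΩ, so V = 9.90 × 3.433/4.633 = 7.34 V.

Unloaded: 7.66 V; loaded: 7.34 V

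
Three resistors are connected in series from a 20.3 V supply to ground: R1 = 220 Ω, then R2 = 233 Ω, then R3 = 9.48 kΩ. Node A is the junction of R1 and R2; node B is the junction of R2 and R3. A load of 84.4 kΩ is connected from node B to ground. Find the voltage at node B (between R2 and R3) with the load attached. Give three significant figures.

At node B, R3 is in parallel with the load: R3‖R_L = 8523 Ω.
Below node A the resistance is R2 + (R3‖R_L) = 8756 Ω, so V_A = 20.3 × 8756/8976 = 19.80 V.
Then V_B = V_A × (R3‖R_L)/(R2 + R3‖R_L) = 19.80 × 8523/8756 = 19.3 V.

V ≈ 19.3 V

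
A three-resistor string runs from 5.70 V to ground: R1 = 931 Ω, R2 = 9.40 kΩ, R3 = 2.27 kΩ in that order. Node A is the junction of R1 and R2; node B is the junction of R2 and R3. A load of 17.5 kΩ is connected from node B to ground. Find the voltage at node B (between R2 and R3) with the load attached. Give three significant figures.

V ≈ 0.928 V

At node B, R3 is in parallel with the load: R3‖R_L = 2009 Ω.
Below node A the resistance is R2 + (R3‖R_L) = 11410 Ω, so V_A = 5.70 × 11410/12340 = 5.270 V.
Then V_B = V_A × (R3‖R_L)/(R2 + R3‖R_L) = 5.270 × 2009/11410 = 0.928 V.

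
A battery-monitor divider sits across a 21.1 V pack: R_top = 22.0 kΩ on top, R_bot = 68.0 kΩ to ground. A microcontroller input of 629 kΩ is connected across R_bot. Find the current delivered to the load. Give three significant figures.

I_L ≈ 0.0247 mA

R_bot‖R_L = 61.37 kΩ; V_out = 21.1 × 61.37/83.37 = 15.53 V.
I_L = V_out / R_L = 15.53 / 629 kΩ = 0.0247 mA.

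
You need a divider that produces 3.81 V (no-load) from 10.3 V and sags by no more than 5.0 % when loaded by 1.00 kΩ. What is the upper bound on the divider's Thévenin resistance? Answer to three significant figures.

Loading drop = R_th/(R_th + R_L) ≤ 0.0500, so R_th ≤ R_L · ε/(1−ε) = 1.00 kΩ × 0.0500/0.9500 = 52.6 Ω.
(Any R1, R2 with R2/(R1+R2) = 0.370 and R1‖R2 ≤ 52.6 Ω will meet the spec.)

R_th ≤ 52.6 Ω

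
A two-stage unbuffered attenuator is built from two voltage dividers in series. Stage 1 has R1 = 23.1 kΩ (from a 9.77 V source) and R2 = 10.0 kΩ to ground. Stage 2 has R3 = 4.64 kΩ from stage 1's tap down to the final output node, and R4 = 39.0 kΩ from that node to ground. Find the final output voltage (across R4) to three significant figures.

Stage 2 presents R3+R4 = 43.64 kΩ as a load on stage 1's tap.
Stage 1's lower leg becomes R2‖(R3+R4) = 8.136 kΩ, so V_mid = 9.77 × 8.136/31.24 = 2.545 V.
Stage 2 is itself unloaded: V_out = V_mid × R4/(R3+R4) = 2.545 × 39.0/43.64 = 2.27 V.

V_out ≈ 2.27 V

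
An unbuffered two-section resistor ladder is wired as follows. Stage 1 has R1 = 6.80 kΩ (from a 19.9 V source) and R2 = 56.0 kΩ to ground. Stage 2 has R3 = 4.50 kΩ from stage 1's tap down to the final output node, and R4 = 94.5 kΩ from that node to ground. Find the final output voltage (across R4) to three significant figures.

Stage 2 presents R3+R4 = 99.00 kΩ as a load on stage 1's tap.
Stage 1's lower leg becomes R2‖(R3+R4) = 35.77 kΩ, so V_mid = 19.9 × 35.77/42.57 = 16.72 V.
Stage 2 is itself unloaded: V_out = V_mid × R4/(R3+R4) = 16.72 × 94.5/99.00 = 16.0 V.

V_out ≈ 16.0 V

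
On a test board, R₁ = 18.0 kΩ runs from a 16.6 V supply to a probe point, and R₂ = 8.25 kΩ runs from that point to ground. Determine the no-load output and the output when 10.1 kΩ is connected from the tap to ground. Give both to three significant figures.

Unloaded: 5.22 V; loaded: 3.34 V

Open-circuit: V = 16.6 × 8.25/(18.0 + 8.25) = 5.22 V.
With the load, R₂ becomes R₂‖R_L = 4.541 kΩ, so V = 16.6 × 4.541/22.54 = 3.34 V.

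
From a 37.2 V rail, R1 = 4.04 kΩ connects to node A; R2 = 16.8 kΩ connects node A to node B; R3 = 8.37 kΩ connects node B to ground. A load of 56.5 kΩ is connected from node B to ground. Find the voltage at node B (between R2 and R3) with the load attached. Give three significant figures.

V ≈ 9.64 V

At node B, R3 is in parallel with the load: R3‖R_L = 7.290 kΩ.
Below node A the resistance is R2 + (R3‖R_L) = 24.09 kΩ, so V_A = 37.2 × 24.09/28.13 = 31.86 V.
Then V_B = V_A × (R3‖R_L)/(R2 + R3‖R_L) = 31.86 × 7.290/24.09 = 9.64 V.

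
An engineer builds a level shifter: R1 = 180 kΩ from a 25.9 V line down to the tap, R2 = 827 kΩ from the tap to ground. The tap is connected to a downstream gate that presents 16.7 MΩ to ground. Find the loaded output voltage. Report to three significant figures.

V_out ≈ 21.1 V

The load sits in parallel with R2: R2‖R_L = (827 × 16700) / (827 + 16700) = 788.0 kΩ.
V_out = 25.9 × 788.0 / (180 + 788.0) = 25.9 × 788.0/968.0 = 21.1 V.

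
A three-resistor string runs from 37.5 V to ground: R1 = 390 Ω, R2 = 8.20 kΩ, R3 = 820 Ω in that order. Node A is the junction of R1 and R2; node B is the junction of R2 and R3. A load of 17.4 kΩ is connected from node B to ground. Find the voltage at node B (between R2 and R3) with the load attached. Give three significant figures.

V ≈ 3.13 V

At node B, R3 is in parallel with the load: R3‖R_L = 783.1 Ω.
Below node A the resistance is R2 + (R3‖R_L) = 8983 Ω, so V_A = 37.5 × 8983/9373 = 35.94 V.
Then V_B = V_A × (R3‖R_L)/(R2 + R3‖R_L) = 35.94 × 783.1/8983 = 3.13 V.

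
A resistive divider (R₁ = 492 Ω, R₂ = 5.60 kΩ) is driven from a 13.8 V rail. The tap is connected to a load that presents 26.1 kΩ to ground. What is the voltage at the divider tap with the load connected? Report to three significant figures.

V_out ≈ 12.5 V

The load sits in parallel with R₂: R₂‖R_L = (5600 × 26100) / (5600 + 26100) = 4611 Ω.
V_out = 13.8 × 4611 / (492 + 4611) = 13.8 × 4611/5103 = 12.5 V.
(Unloaded it would have been 12.7 V.)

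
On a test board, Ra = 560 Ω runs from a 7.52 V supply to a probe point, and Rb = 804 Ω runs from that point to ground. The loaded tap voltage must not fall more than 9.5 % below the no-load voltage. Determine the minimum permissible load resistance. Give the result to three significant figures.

Output resistance R_th = Ra‖Rb = (560 × 804)/1364 = 330.1 Ω.
The fractional drop is R_th/(R_th + R_L); requiring this ≤ 0.0950 gives R_L ≥ R_th(1/0.0950 − 1) = 330.1 × 9.526 = 3.14 kΩ.

R_L(min) ≈ 3.14 kΩ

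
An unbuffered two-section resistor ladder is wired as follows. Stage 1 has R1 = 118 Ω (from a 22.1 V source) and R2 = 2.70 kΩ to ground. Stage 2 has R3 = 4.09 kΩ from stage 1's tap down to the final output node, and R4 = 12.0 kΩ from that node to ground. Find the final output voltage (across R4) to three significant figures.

V_out ≈ 15.7 V

Stage 2 presents R3+R4 = 16090 Ω as a load on stage 1's tap.
Stage 1's lower leg becomes R2‖(R3+R4) = 2312 Ω, so V_mid = 22.1 × 2312/2430 = 21.03 V.
Stage 2 is itself unloaded: V_out = V_mid × R4/(R3+R4) = 21.03 × 12000/16090 = 15.7 V.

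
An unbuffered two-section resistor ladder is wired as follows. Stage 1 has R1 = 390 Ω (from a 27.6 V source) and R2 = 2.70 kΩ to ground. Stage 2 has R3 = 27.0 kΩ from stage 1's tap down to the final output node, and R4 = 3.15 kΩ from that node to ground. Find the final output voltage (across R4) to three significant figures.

Stage 2 presents R3+R4 = 30150 Ω as a load on stage 1's tap.
Stage 1's lower leg becomes R2‖(R3+R4) = 2478 Ω, so V_mid = 27.6 × 2478/2868 = 23.85 V.
Stage 2 is itself unloaded: V_out = V_mid × R4/(R3+R4) = 23.85 × 3150/30150 = 2.49 V.

V_out ≈ 2.49 V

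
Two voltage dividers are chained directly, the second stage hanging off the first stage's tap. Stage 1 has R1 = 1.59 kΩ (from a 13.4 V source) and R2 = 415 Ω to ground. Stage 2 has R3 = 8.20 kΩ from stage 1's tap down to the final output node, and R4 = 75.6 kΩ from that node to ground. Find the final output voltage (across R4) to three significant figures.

Stage 2 presents R3+R4 = 83800 Ω as a load on stage 1's tap.
Stage 1's lower leg becomes R2‖(R3+R4) = 413.0 Ω, so V_mid = 13.4 × 413.0/2003 = 2.763 V.
Stage 2 is itself unloaded: V_out = V_mid × R4/(R3+R4) = 2.763 × 75600/83800 = 2.49 V.

V_out ≈ 2.49 V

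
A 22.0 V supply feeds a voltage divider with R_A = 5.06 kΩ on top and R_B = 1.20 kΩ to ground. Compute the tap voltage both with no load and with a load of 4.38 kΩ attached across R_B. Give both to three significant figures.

Unloaded: 4.22 V; loaded: 3.45 V

Open-circuit: V = 22.0 × 1.20/(5.06 + 1.20) = 4.22 V.
With the load, R_B becomes R_B‖R_L = 0.9419 kΩ, so V = 22.0 × 0.9419/6.002 = 3.45 V.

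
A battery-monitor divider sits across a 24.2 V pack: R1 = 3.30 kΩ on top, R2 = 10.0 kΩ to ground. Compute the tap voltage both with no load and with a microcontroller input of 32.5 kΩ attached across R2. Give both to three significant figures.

Open-circuit: V = 24.2 × 10.0/(3.30 + 10.0) = 18.2 V.
With the load, R2 becomes R2‖R_L = 7.647 kΩ, so V = 24.2 × 7.647/10.95 = 16.9 V.

Unloaded: 18.2 V; loaded: 16.9 V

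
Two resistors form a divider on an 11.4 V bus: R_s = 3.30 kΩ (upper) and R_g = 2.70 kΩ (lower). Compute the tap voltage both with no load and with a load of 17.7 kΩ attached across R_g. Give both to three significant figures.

Unloaded: 5.13 V; loaded: 4.73 V

Open-circuit: V = 11.4 × 2.70/(3.30 + 2.70) = 5.13 V.
With the load, R_g becomes R_g‖R_L = 2.343 kΩ, so V = 11.4 × 2.343/5.643 = 4.73 V.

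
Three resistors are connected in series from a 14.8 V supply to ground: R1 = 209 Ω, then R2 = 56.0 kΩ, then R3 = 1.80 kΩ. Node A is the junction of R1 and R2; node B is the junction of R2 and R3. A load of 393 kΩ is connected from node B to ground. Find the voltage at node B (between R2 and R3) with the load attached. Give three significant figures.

V ≈ 0.457 V

At node B, R3 is in parallel with the load: R3‖R_L = 1792 Ω.
Below node A the resistance is R2 + (R3‖R_L) = 57790 Ω, so V_A = 14.8 × 57790/58000 = 14.75 V.
Then V_B = V_A × (R3‖R_L)/(R2 + R3‖R_L) = 14.75 × 1792/57790 = 0.457 V.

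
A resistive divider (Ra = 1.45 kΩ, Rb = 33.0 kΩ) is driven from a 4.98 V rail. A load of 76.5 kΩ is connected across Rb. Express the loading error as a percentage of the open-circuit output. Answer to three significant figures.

The divider's output (Thévenin) resistance is Ra‖Rb = 1.389 kΩ.
Fractional drop under load = R_th/(R_th + R_L) = 1.389 / (1.389 + 76.5) = 0.01783.
So the output falls by 1.78 %.

1.78 %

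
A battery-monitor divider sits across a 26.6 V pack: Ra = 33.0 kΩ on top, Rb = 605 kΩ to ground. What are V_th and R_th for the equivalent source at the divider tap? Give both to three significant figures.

V_th = 25.2 V, R_th = 31.3 kΩ

V_th is the open-circuit tap voltage: 26.6 × 605/(33.0 + 605) = 25.2 V.
With the supply zeroed, Ra and Rb appear in parallel from the tap: R_th = Ra‖Rb = (33.0 × 605)/638.0 = 31.3 kΩ.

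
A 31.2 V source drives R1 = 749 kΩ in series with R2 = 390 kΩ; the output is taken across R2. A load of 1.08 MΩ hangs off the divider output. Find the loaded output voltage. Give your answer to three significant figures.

V_out ≈ 8.63 V

The load sits in parallel with R2: R2‖R_L = (390 × 1080) / (390 + 1080) = 286.5 kΩ.
V_out = 31.2 × 286.5 / (749 + 286.5) = 31.2 × 286.5/1036 = 8.63 V.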